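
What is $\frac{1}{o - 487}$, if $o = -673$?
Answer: $- \frac{1}{1160} \approx -0.00086207$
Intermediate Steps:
$\frac{1}{o - 487} = \frac{1}{-673 - 487} = \frac{1}{-1160} = - \frac{1}{1160}$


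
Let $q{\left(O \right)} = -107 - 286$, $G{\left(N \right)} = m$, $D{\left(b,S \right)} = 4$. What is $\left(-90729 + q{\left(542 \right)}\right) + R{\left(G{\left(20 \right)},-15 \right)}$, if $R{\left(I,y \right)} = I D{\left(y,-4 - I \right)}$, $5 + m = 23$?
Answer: $-91050$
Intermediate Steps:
$m = 18$ ($m = -5 + 23 = 18$)
$G{\left(N \right)} = 18$
$R{\left(I,y \right)} = 4 I$ ($R{\left(I,y \right)} = I 4 = 4 I$)
$q{\left(O \right)} = -393$ ($q{\left(O \right)} = -107 - 286 = -393$)
$\left(-90729 + q{\left(542 \right)}\right) + R{\left(G{\left(20 \right)},-15 \right)} = \left(-90729 - 393\right) + 4 \cdot 18 = -91122 + 72 = -91050$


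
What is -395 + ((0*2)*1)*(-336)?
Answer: -395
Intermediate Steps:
-395 + ((0*2)*1)*(-336) = -395 + (0*1)*(-336) = -395 + 0*(-336) = -395 + 0 = -395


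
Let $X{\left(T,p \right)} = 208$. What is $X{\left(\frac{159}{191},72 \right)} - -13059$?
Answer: $13267$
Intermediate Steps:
$X{\left(\frac{159}{191},72 \right)} - -13059 = 208 - -13059 = 208 + 13059 = 13267$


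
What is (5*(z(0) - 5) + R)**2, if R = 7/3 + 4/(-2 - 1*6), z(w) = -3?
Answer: 52441/36 ≈ 1456.7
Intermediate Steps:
R = 11/6 (R = 7*(1/3) + 4/(-2 - 6) = 7/3 + 4/(-8) = 7/3 + 4*(-1/8) = 7/3 - 1/2 = 11/6 ≈ 1.8333)
(5*(z(0) - 5) + R)**2 = (5*(-3 - 5) + 11/6)**2 = (5*(-8) + 11/6)**2 = (-40 + 11/6)**2 = (-229/6)**2 = 52441/36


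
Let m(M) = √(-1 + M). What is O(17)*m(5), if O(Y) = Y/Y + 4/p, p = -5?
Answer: ⅖ ≈ 0.40000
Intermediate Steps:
O(Y) = ⅕ (O(Y) = Y/Y + 4/(-5) = 1 + 4*(-⅕) = 1 - ⅘ = ⅕)
O(17)*m(5) = √(-1 + 5)/5 = √4/5 = (⅕)*2 = ⅖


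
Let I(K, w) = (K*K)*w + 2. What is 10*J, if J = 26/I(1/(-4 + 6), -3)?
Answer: 208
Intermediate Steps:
I(K, w) = 2 + w*K² (I(K, w) = K²*w + 2 = w*K² + 2 = 2 + w*K²)
J = 104/5 (J = 26/(2 - 3/(-4 + 6)²) = 26/(2 - 3*(1/2)²) = 26/(2 - 3*(½)²) = 26/(2 - 3*¼) = 26/(2 - ¾) = 26/(5/4) = 26*(⅘) = 104/5 ≈ 20.800)
10*J = 10*(104/5) = 208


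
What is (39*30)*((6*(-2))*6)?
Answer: -84240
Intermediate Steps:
(39*30)*((6*(-2))*6) = 1170*(-12*6) = 1170*(-72) = -84240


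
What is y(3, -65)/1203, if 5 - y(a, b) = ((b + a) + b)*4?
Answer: 171/401 ≈ 0.42643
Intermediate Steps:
y(a, b) = 5 - 8*b - 4*a (y(a, b) = 5 - ((b + a) + b)*4 = 5 - ((a + b) + b)*4 = 5 - (a + 2*b)*4 = 5 - (4*a + 8*b) = 5 + (-8*b - 4*a) = 5 - 8*b - 4*a)
y(3, -65)/1203 = (5 - 8*(-65) - 4*3)/1203 = (5 + 520 - 12)*(1/1203) = 513*(1/1203) = 171/401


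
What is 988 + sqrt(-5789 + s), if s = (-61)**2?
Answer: 988 + 2*I*sqrt(517) ≈ 988.0 + 45.475*I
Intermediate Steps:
s = 3721
988 + sqrt(-5789 + s) = 988 + sqrt(-5789 + 3721) = 988 + sqrt(-2068) = 988 + 2*I*sqrt(517)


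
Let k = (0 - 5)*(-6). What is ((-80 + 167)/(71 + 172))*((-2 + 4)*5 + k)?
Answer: 1160/81 ≈ 14.321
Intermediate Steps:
k = 30 (k = -5*(-6) = 30)
((-80 + 167)/(71 + 172))*((-2 + 4)*5 + k) = ((-80 + 167)/(71 + 172))*((-2 + 4)*5 + 30) = (87/243)*(2*5 + 30) = (87*(1/243))*(10 + 30) = (29/81)*40 = 1160/81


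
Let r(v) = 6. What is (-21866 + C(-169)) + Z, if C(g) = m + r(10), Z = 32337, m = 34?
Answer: 10511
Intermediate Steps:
C(g) = 40 (C(g) = 34 + 6 = 40)
(-21866 + C(-169)) + Z = (-21866 + 40) + 32337 = -21826 + 32337 = 10511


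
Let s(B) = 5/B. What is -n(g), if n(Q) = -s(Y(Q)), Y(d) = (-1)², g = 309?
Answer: 5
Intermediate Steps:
Y(d) = 1
n(Q) = -5 (n(Q) = -5/1 = -5)
-n(g) = -1*(-5) = 5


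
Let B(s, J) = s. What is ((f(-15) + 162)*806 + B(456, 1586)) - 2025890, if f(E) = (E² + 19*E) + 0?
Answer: -1943222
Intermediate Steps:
f(E) = E² + 19*E
((f(-15) + 162)*806 + B(456, 1586)) - 2025890 = ((-15*(19 - 15) + 162)*806 + 456) - 2025890 = ((-15*4 + 162)*806 + 456) - 2025890 = ((-60 + 162)*806 + 456) - 2025890 = (102*806 + 456) - 2025890 = (82212 + 456) - 2025890 = 82668 - 2025890 = -1943222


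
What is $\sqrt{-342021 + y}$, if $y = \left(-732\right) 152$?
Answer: $3 i \sqrt{50365} \approx 673.26 i$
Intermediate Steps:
$y = -111264$
$\sqrt{-342021 + y} = \sqrt{-342021 - 111264} = \sqrt{-453285} = 3 i \sqrt{50365}$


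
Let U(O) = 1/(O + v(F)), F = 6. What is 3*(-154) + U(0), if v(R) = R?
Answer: -2771/6 ≈ -461.83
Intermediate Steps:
U(O) = 1/(6 + O) (U(O) = 1/(O + 6) = 1/(6 + O))
3*(-154) + U(0) = 3*(-154) + 1/(6 + 0) = -462 + 1/6 = -462 + ⅙ = -2771/6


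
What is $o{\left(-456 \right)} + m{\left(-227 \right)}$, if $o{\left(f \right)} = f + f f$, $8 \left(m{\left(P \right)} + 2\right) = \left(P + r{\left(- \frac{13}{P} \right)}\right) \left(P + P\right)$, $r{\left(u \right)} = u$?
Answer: $220357$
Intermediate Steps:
$m{\left(P \right)} = -2 + \frac{P \left(P - \frac{13}{P}\right)}{4}$ ($m{\left(P \right)} = -2 + \frac{\left(P - \frac{13}{P}\right) \left(P + P\right)}{8} = -2 + \frac{\left(P - \frac{13}{P}\right) 2 P}{8} = -2 + \frac{2 P \left(P - \frac{13}{P}\right)}{8} = -2 + \frac{P \left(P - \frac{13}{P}\right)}{4}$)
$o{\left(f \right)} = f + f^{2}$
$o{\left(-456 \right)} + m{\left(-227 \right)} = - 456 \left(1 - 456\right) - \left(\frac{21}{4} - \frac{\left(-227\right)^{2}}{4}\right) = \left(-456\right) \left(-455\right) + \left(- \frac{21}{4} + \frac{1}{4} \cdot 51529\right) = 207480 + \left(- \frac{21}{4} + \frac{51529}{4}\right) = 207480 + 12877 = 220357$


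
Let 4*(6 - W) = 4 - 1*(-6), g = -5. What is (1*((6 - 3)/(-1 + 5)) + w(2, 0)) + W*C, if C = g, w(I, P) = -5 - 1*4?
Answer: -103/4 ≈ -25.750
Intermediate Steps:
w(I, P) = -9 (w(I, P) = -5 - 4 = -9)
C = -5
W = 7/2 (W = 6 - (4 - 1*(-6))/4 = 6 - (4 + 6)/4 = 6 - ¼*10 = 6 - 5/2 = 7/2 ≈ 3.5000)
(1*((6 - 3)/(-1 + 5)) + w(2, 0)) + W*C = (1*((6 - 3)/(-1 + 5)) - 9) + (7/2)*(-5) = (1*(3/4) - 9) - 35/2 = (1*(3*(¼)) - 9) - 35/2 = (1*(¾) - 9) - 35/2 = (¾ - 9) - 35/2 = -33/4 - 35/2 = -103/4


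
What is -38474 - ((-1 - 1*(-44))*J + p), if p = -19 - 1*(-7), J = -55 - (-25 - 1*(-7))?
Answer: -36871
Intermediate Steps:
J = -37 (J = -55 - (-25 + 7) = -55 - 1*(-18) = -55 + 18 = -37)
p = -12 (p = -19 + 7 = -12)
-38474 - ((-1 - 1*(-44))*J + p) = -38474 - ((-1 - 1*(-44))*(-37) - 12) = -38474 - ((-1 + 44)*(-37) - 12) = -38474 - (43*(-37) - 12) = -38474 - (-1591 - 12) = -38474 - 1*(-1603) = -38474 + 1603 = -36871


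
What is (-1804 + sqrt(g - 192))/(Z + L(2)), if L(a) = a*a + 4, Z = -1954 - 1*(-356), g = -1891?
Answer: 902/795 - I*sqrt(2083)/1590 ≈ 1.1346 - 0.028704*I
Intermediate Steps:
Z = -1598 (Z = -1954 + 356 = -1598)
L(a) = 4 + a**2 (L(a) = a**2 + 4 = 4 + a**2)
(-1804 + sqrt(g - 192))/(Z + L(2)) = (-1804 + sqrt(-1891 - 192))/(-1598 + (4 + 2**2)) = (-1804 + sqrt(-2083))/(-1598 + (4 + 4)) = (-1804 + I*sqrt(2083))/(-1598 + 8) = (-1804 + I*sqrt(2083))/(-1590) = (-1804 + I*sqrt(2083))*(-1/1590) = 902/795 - I*sqrt(2083)/1590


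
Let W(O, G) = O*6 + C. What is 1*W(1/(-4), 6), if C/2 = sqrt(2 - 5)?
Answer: -3/2 + 2*I*sqrt(3) ≈ -1.5 + 3.4641*I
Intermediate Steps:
C = 2*I*sqrt(3) (C = 2*sqrt(2 - 5) = 2*sqrt(-3) = 2*(I*sqrt(3)) = 2*I*sqrt(3) ≈ 3.4641*I)
W(O, G) = 6*O + 2*I*sqrt(3) (W(O, G) = O*6 + 2*I*sqrt(3) = 6*O + 2*I*sqrt(3))
1*W(1/(-4), 6) = 1*(6/(-4) + 2*I*sqrt(3)) = 1*(6*(-1/4) + 2*I*sqrt(3)) = 1*(-3/2 + 2*I*sqrt(3)) = -3/2 + 2*I*sqrt(3)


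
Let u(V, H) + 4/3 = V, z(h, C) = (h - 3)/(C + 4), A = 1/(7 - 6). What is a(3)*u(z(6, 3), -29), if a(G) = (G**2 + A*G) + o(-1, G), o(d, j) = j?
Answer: -95/7 ≈ -13.571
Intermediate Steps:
A = 1 (A = 1/1 = 1)
z(h, C) = (-3 + h)/(4 + C)
u(V, H) = -4/3 + V
a(G) = G**2 + 2*G (a(G) = (G**2 + 1*G) + G = (G**2 + G) + G = (G + G**2) + G = G**2 + 2*G)
a(3)*u(z(6, 3), -29) = (3*(2 + 3))*(-4/3 + (-3 + 6)/(4 + 3)) = (3*5)*(-4/3 + 3/7) = 15*(-4/3 + (1/7)*3) = 15*(-4/3 + 3/7) = 15*(-19/21) = -95/7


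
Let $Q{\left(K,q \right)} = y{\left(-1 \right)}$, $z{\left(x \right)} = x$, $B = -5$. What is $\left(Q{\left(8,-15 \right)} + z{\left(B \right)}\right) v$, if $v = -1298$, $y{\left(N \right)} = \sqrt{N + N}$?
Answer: $6490 - 1298 i \sqrt{2} \approx 6490.0 - 1835.6 i$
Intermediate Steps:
$y{\left(N \right)} = \sqrt{2} \sqrt{N}$ ($y{\left(N \right)} = \sqrt{2 N} = \sqrt{2} \sqrt{N}$)
$Q{\left(K,q \right)} = i \sqrt{2}$ ($Q{\left(K,q \right)} = \sqrt{2} \sqrt{-1} = \sqrt{2} i = i \sqrt{2}$)
$\left(Q{\left(8,-15 \right)} + z{\left(B \right)}\right) v = \left(i \sqrt{2} - 5\right) \left(-1298\right) = \left(-5 + i \sqrt{2}\right) \left(-1298\right) = 6490 - 1298 i \sqrt{2}$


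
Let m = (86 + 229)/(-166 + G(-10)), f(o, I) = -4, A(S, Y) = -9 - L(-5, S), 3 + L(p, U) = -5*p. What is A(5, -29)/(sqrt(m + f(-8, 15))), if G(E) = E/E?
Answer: 31*I*sqrt(715)/65 ≈ 12.753*I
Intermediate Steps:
G(E) = 1
L(p, U) = -3 - 5*p
A(S, Y) = -31 (A(S, Y) = -9 - (-3 - 5*(-5)) = -9 - (-3 + 25) = -9 - 1*22 = -9 - 22 = -31)
m = -21/11 (m = (86 + 229)/(-166 + 1) = 315/(-165) = 315*(-1/165) = -21/11 ≈ -1.9091)
A(5, -29)/(sqrt(m + f(-8, 15))) = -31/sqrt(-21/11 - 4) = -31*(-I*sqrt(715)/65) = -(-31)*I*sqrt(715)/65 = 31*I*sqrt(715)/65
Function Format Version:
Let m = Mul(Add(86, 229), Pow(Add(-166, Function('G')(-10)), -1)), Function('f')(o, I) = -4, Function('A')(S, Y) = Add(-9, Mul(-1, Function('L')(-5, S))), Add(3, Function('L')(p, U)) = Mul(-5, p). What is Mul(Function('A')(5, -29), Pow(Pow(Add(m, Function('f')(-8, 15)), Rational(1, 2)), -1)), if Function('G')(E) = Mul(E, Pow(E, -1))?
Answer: Mul(Rational(31, 65), I, Pow(715, Rational(1, 2))) ≈ Mul(12.753, I)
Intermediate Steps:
Function('G')(E) = 1
Function('L')(p, U) = Add(-3, Mul(-5, p))
Function('A')(S, Y) = -31 (Function('A')(S, Y) = Add(-9, Mul(-1, Add(-3, Mul(-5, -5)))) = Add(-9, Mul(-1, Add(-3, 25))) = Add(-9, Mul(-1, 22)) = Add(-9, -22) = -31)
m = Rational(-21, 11) (m = Mul(Add(86, 229), Pow(Add(-166, 1), -1)) = Mul(315, Pow(-165, -1)) = Mul(315, Rational(-1, 165)) = Rational(-21, 11) ≈ -1.9091)
Mul(Function('A')(5, -29), Pow(Pow(Add(m, Function('f')(-8, 15)), Rational(1, 2)), -1)) = Mul(-31, Pow(Pow(Add(Rational(-21, 11), -4), Rational(1, 2)), -1)) = Mul(-31, Pow(Pow(Rational(-65, 11), Rational(1, 2)), -1)) = Mul(-31, Pow(Mul(Rational(1, 11), I, Pow(715, Rational(1, 2))), -1)) = Mul(-31, Mul(Rational(-1, 65), I, Pow(715, Rational(1, 2)))) = Mul(Rational(31, 65), I, Pow(715, Rational(1, 2)))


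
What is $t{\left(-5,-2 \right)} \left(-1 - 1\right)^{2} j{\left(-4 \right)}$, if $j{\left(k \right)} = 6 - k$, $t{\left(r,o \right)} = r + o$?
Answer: $-280$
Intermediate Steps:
$t{\left(r,o \right)} = o + r$
$t{\left(-5,-2 \right)} \left(-1 - 1\right)^{2} j{\left(-4 \right)} = \left(-2 - 5\right) \left(-1 - 1\right)^{2} \left(6 - -4\right) = - 7 \left(-2\right)^{2} \left(6 + 4\right) = \left(-7\right) 4 \cdot 10 = \left(-28\right) 10 = -280$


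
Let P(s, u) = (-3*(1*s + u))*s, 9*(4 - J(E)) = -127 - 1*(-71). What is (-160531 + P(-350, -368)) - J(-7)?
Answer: -8229971/9 ≈ -9.1444e+5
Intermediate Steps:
J(E) = 92/9 (J(E) = 4 - (-127 - 1*(-71))/9 = 4 - (-127 + 71)/9 = 4 - ⅑*(-56) = 4 + 56/9 = 92/9)
P(s, u) = s*(-3*s - 3*u) (P(s, u) = (-3*(s + u))*s = (-3*s - 3*u)*s = s*(-3*s - 3*u))
(-160531 + P(-350, -368)) - J(-7) = (-160531 - 3*(-350)*(-350 - 368)) - 1*92/9 = (-160531 - 3*(-350)*(-718)) - 92/9 = (-160531 - 753900) - 92/9 = -914431 - 92/9 = -8229971/9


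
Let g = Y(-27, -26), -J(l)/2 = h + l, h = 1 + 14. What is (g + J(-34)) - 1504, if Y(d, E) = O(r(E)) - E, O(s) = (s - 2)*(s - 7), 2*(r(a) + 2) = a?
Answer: -1066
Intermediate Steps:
h = 15
r(a) = -2 + a/2
O(s) = (-7 + s)*(-2 + s) (O(s) = (-2 + s)*(-7 + s) = (-7 + s)*(-2 + s))
J(l) = -30 - 2*l (J(l) = -2*(15 + l) = -30 - 2*l)
Y(d, E) = 32 + (-2 + E/2)² - 11*E/2 (Y(d, E) = (14 + (-2 + E/2)² - 9*(-2 + E/2)) - E = (14 + (-2 + E/2)² + (18 - 9*E/2)) - E = (32 + (-2 + E/2)² - 9*E/2) - E = 32 + (-2 + E/2)² - 11*E/2)
g = 400 (g = 36 - 15/2*(-26) + (¼)*(-26)² = 36 + 195 + (¼)*676 = 36 + 195 + 169 = 400)
(g + J(-34)) - 1504 = (400 + (-30 - 2*(-34))) - 1504 = (400 + (-30 + 68)) - 1504 = (400 + 38) - 1504 = 438 - 1504 = -1066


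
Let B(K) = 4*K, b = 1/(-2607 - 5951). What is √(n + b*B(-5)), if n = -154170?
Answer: 2*I*√705707036045/4279 ≈ 392.65*I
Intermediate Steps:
b = -1/8558 (b = 1/(-8558) = -1/8558 ≈ -0.00011685)
√(n + b*B(-5)) = √(-154170 - 2*(-5)/4279) = √(-154170 - 1/8558*(-20)) = √(-154170 + 10/4279) = √(-659693420/4279) = 2*I*√705707036045/4279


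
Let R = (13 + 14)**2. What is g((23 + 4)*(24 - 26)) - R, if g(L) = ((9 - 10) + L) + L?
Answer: -838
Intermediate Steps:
g(L) = -1 + 2*L (g(L) = (-1 + L) + L = -1 + 2*L)
R = 729 (R = 27**2 = 729)
g((23 + 4)*(24 - 26)) - R = (-1 + 2*((23 + 4)*(24 - 26))) - 1*729 = (-1 + 2*(27*(-2))) - 729 = (-1 + 2*(-54)) - 729 = (-1 - 108) - 729 = -109 - 729 = -838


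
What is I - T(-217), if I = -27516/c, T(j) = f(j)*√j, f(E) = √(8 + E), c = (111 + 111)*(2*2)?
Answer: -2293/74 + √45353 ≈ 181.98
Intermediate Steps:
c = 888 (c = 222*4 = 888)
T(j) = √j*√(8 + j) (T(j) = √(8 + j)*√j = √j*√(8 + j))
I = -2293/74 (I = -27516/888 = -27516*1/888 = -2293/74 ≈ -30.986)
I - T(-217) = -2293/74 - √(-217)*√(8 - 217) = -2293/74 - I*√217*√(-209) = -2293/74 - I*√217*I*√209 = -2293/74 - (-1)*√45353 = -2293/74 + √45353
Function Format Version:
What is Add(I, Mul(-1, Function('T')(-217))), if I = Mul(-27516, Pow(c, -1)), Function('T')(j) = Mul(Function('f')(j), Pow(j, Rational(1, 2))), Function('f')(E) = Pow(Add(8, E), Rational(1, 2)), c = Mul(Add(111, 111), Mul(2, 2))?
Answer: Add(Rational(-2293, 74), Pow(45353, Rational(1, 2))) ≈ 181.98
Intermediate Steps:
c = 888 (c = Mul(222, 4) = 888)
Function('T')(j) = Mul(Pow(j, Rational(1, 2)), Pow(Add(8, j), Rational(1, 2))) (Function('T')(j) = Mul(Pow(Add(8, j), Rational(1, 2)), Pow(j, Rational(1, 2))) = Mul(Pow(j, Rational(1, 2)), Pow(Add(8, j), Rational(1, 2))))
I = Rational(-2293, 74) (I = Mul(-27516, Pow(888, -1)) = Mul(-27516, Rational(1, 888)) = Rational(-2293, 74) ≈ -30.986)
Add(I, Mul(-1, Function('T')(-217))) = Add(Rational(-2293, 74), Mul(-1, Mul(Pow(-217, Rational(1, 2)), Pow(Add(8, -217), Rational(1, 2))))) = Add(Rational(-2293, 74), Mul(-1, Mul(Mul(I, Pow(217, Rational(1, 2))), Pow(-209, Rational(1, 2))))) = Add(Rational(-2293, 74), Mul(-1, Mul(Mul(I, Pow(217, Rational(1, 2))), Mul(I, Pow(209, Rational(1, 2)))))) = Add(Rational(-2293, 74), Mul(-1, Mul(-1, Pow(45353, Rational(1, 2))))) = Add(Rational(-2293, 74), Pow(45353, Rational(1, 2)))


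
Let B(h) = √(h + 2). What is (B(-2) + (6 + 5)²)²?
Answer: 14641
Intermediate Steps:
B(h) = √(2 + h)
(B(-2) + (6 + 5)²)² = (√(2 - 2) + (6 + 5)²)² = (√0 + 11²)² = (0 + 121)² = 121² = 14641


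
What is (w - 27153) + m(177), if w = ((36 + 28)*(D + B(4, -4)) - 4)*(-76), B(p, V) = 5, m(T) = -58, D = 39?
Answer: -240923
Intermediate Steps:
w = -213712 (w = ((36 + 28)*(39 + 5) - 4)*(-76) = (64*44 - 4)*(-76) = (2816 - 4)*(-76) = 2812*(-76) = -213712)
(w - 27153) + m(177) = (-213712 - 27153) - 58 = -240865 - 58 = -240923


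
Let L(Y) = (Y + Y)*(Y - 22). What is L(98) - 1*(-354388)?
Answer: 369284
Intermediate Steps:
L(Y) = 2*Y*(-22 + Y) (L(Y) = (2*Y)*(-22 + Y) = 2*Y*(-22 + Y))
L(98) - 1*(-354388) = 2*98*(-22 + 98) - 1*(-354388) = 2*98*76 + 354388 = 14896 + 354388 = 369284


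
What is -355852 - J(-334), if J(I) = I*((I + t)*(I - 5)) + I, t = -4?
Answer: 37914870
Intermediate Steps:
J(I) = I + I*(-5 + I)*(-4 + I) (J(I) = I*((I - 4)*(I - 5)) + I = I*((-4 + I)*(-5 + I)) + I = I*((-5 + I)*(-4 + I)) + I = I*(-5 + I)*(-4 + I) + I = I + I*(-5 + I)*(-4 + I))
-355852 - J(-334) = -355852 - (-334)*(21 + (-334)² - 9*(-334)) = -355852 - (-334)*(21 + 111556 + 3006) = -355852 - (-334)*114583 = -355852 - 1*(-38270722) = -355852 + 38270722 = 37914870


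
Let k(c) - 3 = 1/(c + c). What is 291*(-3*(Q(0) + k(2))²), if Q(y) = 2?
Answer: -384993/16 ≈ -24062.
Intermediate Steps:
k(c) = 3 + 1/(2*c) (k(c) = 3 + 1/(c + c) = 3 + 1/(2*c))
291*(-3*(Q(0) + k(2))²) = 291*(-3*(2 + (3 + (½)/2))²) = 291*(-3*(2 + (3 + (½)*(½)))²) = 291*(-3*(2 + (3 + ¼))²) = 291*(-3*(2 + 13/4)²) = 291*(-3*(21/4)²) = 291*(-3*441/16) = 291*(-1323/16) = -384993/16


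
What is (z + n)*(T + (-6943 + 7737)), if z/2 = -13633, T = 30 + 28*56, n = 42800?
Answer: 37157328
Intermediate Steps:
T = 1598 (T = 30 + 1568 = 1598)
z = -27266 (z = 2*(-13633) = -27266)
(z + n)*(T + (-6943 + 7737)) = (-27266 + 42800)*(1598 + (-6943 + 7737)) = 15534*(1598 + 794) = 15534*2392 = 37157328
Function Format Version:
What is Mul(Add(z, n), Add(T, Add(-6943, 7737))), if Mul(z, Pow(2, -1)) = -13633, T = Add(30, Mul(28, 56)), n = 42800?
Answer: 37157328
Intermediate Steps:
T = 1598 (T = Add(30, 1568) = 1598)
z = -27266 (z = Mul(2, -13633) = -27266)
Mul(Add(z, n), Add(T, Add(-6943, 7737))) = Mul(Add(-27266, 42800), Add(1598, Add(-6943, 7737))) = Mul(15534, Add(1598, 794)) = Mul(15534, 2392) = 37157328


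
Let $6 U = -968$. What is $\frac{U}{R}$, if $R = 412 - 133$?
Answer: $- \frac{484}{837} \approx -0.57826$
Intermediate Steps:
$U = - \frac{484}{3}$ ($U = \frac{1}{6} \left(-968\right) = - \frac{484}{3} \approx -161.33$)
$R = 279$
$\frac{U}{R} = - \frac{484}{3 \cdot 279} = \left(- \frac{484}{3}\right) \frac{1}{279} = - \frac{484}{837}$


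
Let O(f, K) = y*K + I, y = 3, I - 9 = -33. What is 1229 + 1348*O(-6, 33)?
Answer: 102329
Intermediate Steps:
I = -24 (I = 9 - 33 = -24)
O(f, K) = -24 + 3*K (O(f, K) = 3*K - 24 = -24 + 3*K)
1229 + 1348*O(-6, 33) = 1229 + 1348*(-24 + 3*33) = 1229 + 1348*(-24 + 99) = 1229 + 1348*75 = 1229 + 101100 = 102329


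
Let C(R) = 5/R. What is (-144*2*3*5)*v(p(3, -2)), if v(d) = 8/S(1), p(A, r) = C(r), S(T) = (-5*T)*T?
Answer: 6912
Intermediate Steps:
S(T) = -5*T²
p(A, r) = 5/r
v(d) = -8/5 (v(d) = 8/((-5*1²)) = 8/((-5*1)) = 8/(-5) = 8*(-⅕) = -8/5)
(-144*2*3*5)*v(p(3, -2)) = -144*2*3*5*(-8/5) = -864*5*(-8/5) = -144*30*(-8/5) = -4320*(-8/5) = 6912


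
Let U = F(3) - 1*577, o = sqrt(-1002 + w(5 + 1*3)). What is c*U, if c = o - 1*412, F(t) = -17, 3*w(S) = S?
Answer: 244728 - 198*I*sqrt(8994) ≈ 2.4473e+5 - 18778.0*I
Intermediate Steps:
w(S) = S/3
o = I*sqrt(8994)/3 (o = sqrt(-1002 + (5 + 1*3)/3) = sqrt(-1002 + (5 + 3)/3) = sqrt(-1002 + (1/3)*8) = sqrt(-1002 + 8/3) = sqrt(-2998/3) = I*sqrt(8994)/3 ≈ 31.612*I)
U = -594 (U = -17 - 1*577 = -17 - 577 = -594)
c = -412 + I*sqrt(8994)/3 (c = I*sqrt(8994)/3 - 1*412 = I*sqrt(8994)/3 - 412 = -412 + I*sqrt(8994)/3 ≈ -412.0 + 31.612*I)
c*U = (-412 + I*sqrt(8994)/3)*(-594) = 244728 - 198*I*sqrt(8994)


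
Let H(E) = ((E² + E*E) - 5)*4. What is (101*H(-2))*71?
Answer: 86052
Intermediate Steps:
H(E) = -20 + 8*E² (H(E) = ((E² + E²) - 5)*4 = (2*E² - 5)*4 = (-5 + 2*E²)*4 = -20 + 8*E²)
(101*H(-2))*71 = (101*(-20 + 8*(-2)²))*71 = (101*(-20 + 8*4))*71 = (101*(-20 + 32))*71 = (101*12)*71 = 1212*71 = 86052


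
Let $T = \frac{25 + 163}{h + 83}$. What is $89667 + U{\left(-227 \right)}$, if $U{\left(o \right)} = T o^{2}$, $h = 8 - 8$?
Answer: $\frac{17129813}{83} \approx 2.0638 \cdot 10^{5}$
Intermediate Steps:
$h = 0$ ($h = 8 - 8 = 0$)
$T = \frac{188}{83}$ ($T = \frac{25 + 163}{0 + 83} = \frac{188}{83} \approx 2.2651$)
$U{\left(o \right)} = \frac{188 o^{2}}{83}$
$89667 + U{\left(-227 \right)} = 89667 + \frac{188 \left(-227\right)^{2}}{83} = 89667 + \frac{188}{83} \cdot 51529 = 89667 + \frac{9687452}{83} = \frac{17129813}{83}$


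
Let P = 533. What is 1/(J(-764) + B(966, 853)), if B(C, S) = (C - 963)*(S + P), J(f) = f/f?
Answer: 1/4159 ≈ 0.00024044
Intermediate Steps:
J(f) = 1
B(C, S) = (-963 + C)*(533 + S) (B(C, S) = (C - 963)*(S + 533) = (-963 + C)*(533 + S))
1/(J(-764) + B(966, 853)) = 1/(1 + (-513279 - 963*853 + 533*966 + 966*853)) = 1/(1 + (-513279 - 821439 + 514878 + 823998)) = 1/(1 + 4158) = 1/4159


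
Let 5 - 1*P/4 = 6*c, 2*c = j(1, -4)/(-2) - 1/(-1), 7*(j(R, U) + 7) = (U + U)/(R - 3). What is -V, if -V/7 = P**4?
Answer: 2097273616/343 ≈ 6.1145e+6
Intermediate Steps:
j(R, U) = -7 + 2*U/(7*(-3 + R)) (j(R, U) = -7 + ((U + U)/(R - 3))/7 = -7 + ((2*U)/(-3 + R))/7 = -7 + (2*U/(-3 + R))/7 = -7 + 2*U/(7*(-3 + R)))
c = 59/28 (c = (((147 - 49*1 + 2*(-4))/(7*(-3 + 1)))/(-2) - 1/(-1))/2 = (((1/7)*(147 - 49 - 8)/(-2))*(-1/2) - 1*(-1))/2 = (((1/7)*(-1/2)*90)*(-1/2) + 1)/2 = (-45/7*(-1/2) + 1)/2 = (45/14 + 1)/2 = (1/2)*(59/14) = 59/28 ≈ 2.1071)
P = -214/7 (P = 20 - 24*59/28 = 20 - 4*177/14 = 20 - 354/7 = -214/7 ≈ -30.571)
V = -2097273616/343 (V = -7*(-214/7)**4 = -7*2097273616/2401 = -2097273616/343 ≈ -6.1145e+6)
-V = -1*(-2097273616/343) = 2097273616/343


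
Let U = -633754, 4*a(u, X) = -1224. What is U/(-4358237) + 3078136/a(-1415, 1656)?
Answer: -6707526138754/666810261 ≈ -10059.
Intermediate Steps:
a(u, X) = -306 (a(u, X) = (¼)*(-1224) = -306)
U/(-4358237) + 3078136/a(-1415, 1656) = -633754/(-4358237) + 3078136/(-306) = -633754*(-1/4358237) + 3078136*(-1/306) = 633754/4358237 - 1539068/153 = -6707526138754/666810261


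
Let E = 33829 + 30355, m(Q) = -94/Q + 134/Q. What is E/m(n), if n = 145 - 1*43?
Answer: 818346/5 ≈ 1.6367e+5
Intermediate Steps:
n = 102 (n = 145 - 43 = 102)
m(Q) = 40/Q
E = 64184
E/m(n) = 64184/((40/102)) = 64184/((40*(1/102))) = 64184/(20/51) = 64184*(51/20) = 818346/5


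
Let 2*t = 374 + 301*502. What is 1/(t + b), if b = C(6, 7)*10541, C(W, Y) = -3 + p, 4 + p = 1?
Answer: 1/12492 ≈ 8.0051e-5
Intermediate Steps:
p = -3 (p = -4 + 1 = -3)
C(W, Y) = -6 (C(W, Y) = -3 - 3 = -6)
b = -63246 (b = -6*10541 = -63246)
t = 75738 (t = (374 + 301*502)/2 = (374 + 151102)/2 = (½)*151476 = 75738)
1/(t + b) = 1/(75738 - 63246) = 1/12492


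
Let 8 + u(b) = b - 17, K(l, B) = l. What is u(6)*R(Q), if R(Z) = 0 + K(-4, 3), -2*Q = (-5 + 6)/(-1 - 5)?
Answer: 76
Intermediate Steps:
u(b) = -25 + b (u(b) = -8 + (b - 17) = -8 + (-17 + b) = -25 + b)
Q = 1/12 (Q = -(-5 + 6)/(2*(-1 - 5)) = -1/(2*(-6)) = -(-1)/(2*6) = -1/2*(-1/6) = 1/12 ≈ 0.083333)
R(Z) = -4 (R(Z) = 0 - 4 = -4)
u(6)*R(Q) = (-25 + 6)*(-4) = -19*(-4) = 76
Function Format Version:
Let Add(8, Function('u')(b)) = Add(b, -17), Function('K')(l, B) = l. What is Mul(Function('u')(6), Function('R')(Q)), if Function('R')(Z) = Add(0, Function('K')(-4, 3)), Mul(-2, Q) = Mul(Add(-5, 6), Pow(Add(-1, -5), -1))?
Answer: 76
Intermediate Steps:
Function('u')(b) = Add(-25, b) (Function('u')(b) = Add(-8, Add(b, -17)) = Add(-8, Add(-17, b)) = Add(-25, b))
Q = Rational(1, 12) (Q = Mul(Rational(-1, 2), Mul(Add(-5, 6), Pow(Add(-1, -5), -1))) = Mul(Rational(-1, 2), Mul(1, Pow(-6, -1))) = Mul(Rational(-1, 2), Mul(1, Rational(-1, 6))) = Mul(Rational(-1, 2), Rational(-1, 6)) = Rational(1, 12) ≈ 0.083333)
Function('R')(Z) = -4 (Function('R')(Z) = Add(0, -4) = -4)
Mul(Function('u')(6), Function('R')(Q)) = Mul(Add(-25, 6), -4) = Mul(-19, -4) = 76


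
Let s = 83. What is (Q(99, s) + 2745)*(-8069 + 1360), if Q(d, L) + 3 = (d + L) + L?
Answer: -20173963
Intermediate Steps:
Q(d, L) = -3 + d + 2*L (Q(d, L) = -3 + ((d + L) + L) = -3 + ((L + d) + L) = -3 + (d + 2*L) = -3 + d + 2*L)
(Q(99, s) + 2745)*(-8069 + 1360) = ((-3 + 99 + 2*83) + 2745)*(-8069 + 1360) = ((-3 + 99 + 166) + 2745)*(-6709) = (262 + 2745)*(-6709) = 3007*(-6709) = -20173963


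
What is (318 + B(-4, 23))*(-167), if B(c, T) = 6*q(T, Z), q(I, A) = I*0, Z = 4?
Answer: -53106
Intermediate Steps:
q(I, A) = 0
B(c, T) = 0 (B(c, T) = 6*0 = 0)
(318 + B(-4, 23))*(-167) = (318 + 0)*(-167) = 318*(-167) = -53106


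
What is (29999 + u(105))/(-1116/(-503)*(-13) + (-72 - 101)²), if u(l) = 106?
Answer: 15142815/15039779 ≈ 1.0069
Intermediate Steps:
(29999 + u(105))/(-1116/(-503)*(-13) + (-72 - 101)²) = (29999 + 106)/(-1116/(-503)*(-13) + (-72 - 101)²) = 30105/(-1116*(-1/503)*(-13) + (-173)²) = 30105/((1116/503)*(-13) + 29929) = 30105/(-14508/503 + 29929) = 30105/(15039779/503) = 30105*(503/15039779) = 15142815/15039779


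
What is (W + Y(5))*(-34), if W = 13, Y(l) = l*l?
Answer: -1292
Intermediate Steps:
Y(l) = l**2
(W + Y(5))*(-34) = (13 + 5**2)*(-34) = (13 + 25)*(-34) = 38*(-34) = -1292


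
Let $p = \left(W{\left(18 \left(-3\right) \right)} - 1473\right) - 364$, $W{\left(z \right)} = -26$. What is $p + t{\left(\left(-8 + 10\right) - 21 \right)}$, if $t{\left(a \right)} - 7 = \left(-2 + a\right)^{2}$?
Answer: $-1415$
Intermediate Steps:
$t{\left(a \right)} = 7 + \left(-2 + a\right)^{2}$
$p = -1863$ ($p = \left(-26 - 1473\right) - 364 = -1499 - 364 = -1863$)
$p + t{\left(\left(-8 + 10\right) - 21 \right)} = -1863 + \left(7 + \left(-2 + \left(\left(-8 + 10\right) - 21\right)\right)^{2}\right) = -1863 + \left(7 + \left(-2 + \left(2 - 21\right)\right)^{2}\right) = -1863 + \left(7 + \left(-2 - 19\right)^{2}\right) = -1863 + \left(7 + \left(-21\right)^{2}\right) = -1863 + \left(7 + 441\right) = -1863 + 448 = -1415$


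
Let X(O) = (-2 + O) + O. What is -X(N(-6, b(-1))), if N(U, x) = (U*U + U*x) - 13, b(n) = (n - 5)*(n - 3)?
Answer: 244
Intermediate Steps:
b(n) = (-5 + n)*(-3 + n)
N(U, x) = -13 + U² + U*x (N(U, x) = (U² + U*x) - 13 = -13 + U² + U*x)
X(O) = -2 + 2*O
-X(N(-6, b(-1))) = -(-2 + 2*(-13 + (-6)² - 6*(15 + (-1)² - 8*(-1)))) = -(-2 + 2*(-13 + 36 - 6*(15 + 1 + 8))) = -(-2 + 2*(-13 + 36 - 6*24)) = -(-2 + 2*(-13 + 36 - 144)) = -(-2 + 2*(-121)) = -(-2 - 242) = -1*(-244) = 244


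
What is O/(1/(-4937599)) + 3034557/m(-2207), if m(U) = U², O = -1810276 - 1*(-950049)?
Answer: 20688716688244296634/4870849 ≈ 4.2475e+12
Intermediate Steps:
O = -860227 (O = -1810276 + 950049 = -860227)
O/(1/(-4937599)) + 3034557/m(-2207) = -860227/(1/(-4937599)) + 3034557/((-2207)²) = -860227/(-1/4937599) + 3034557/4870849 = -860227*(-4937599) + 3034557*(1/4870849) = 4247455974973 + 3034557/4870849 = 20688716688244296634/4870849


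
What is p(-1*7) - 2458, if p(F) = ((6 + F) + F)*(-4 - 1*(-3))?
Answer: -2450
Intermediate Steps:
p(F) = -6 - 2*F (p(F) = (6 + 2*F)*(-4 + 3) = (6 + 2*F)*(-1) = -6 - 2*F)
p(-1*7) - 2458 = (-6 - (-2)*7) - 2458 = (-6 - 2*(-7)) - 2458 = (-6 + 14) - 2458 = 8 - 2458 = -2450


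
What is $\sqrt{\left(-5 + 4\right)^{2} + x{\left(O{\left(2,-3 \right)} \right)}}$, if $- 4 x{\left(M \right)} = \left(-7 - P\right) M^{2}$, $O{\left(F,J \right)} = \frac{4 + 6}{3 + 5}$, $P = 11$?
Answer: $\frac{\sqrt{514}}{8} \approx 2.8339$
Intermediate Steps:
$O{\left(F,J \right)} = \frac{5}{4}$ ($O{\left(F,J \right)} = \frac{10}{8} = 10 \cdot \frac{1}{8} = \frac{5}{4}$)
$x{\left(M \right)} = \frac{9 M^{2}}{2}$ ($x{\left(M \right)} = - \frac{\left(-7 - 11\right) M^{2}}{4} = - \frac{\left(-18\right) M^{2}}{4} = \frac{9 M^{2}}{2}$)
$\sqrt{\left(-5 + 4\right)^{2} + x{\left(O{\left(2,-3 \right)} \right)}} = \sqrt{\left(-5 + 4\right)^{2} + \frac{9 \left(\frac{5}{4}\right)^{2}}{2}} = \sqrt{\left(-1\right)^{2} + \frac{9}{2} \cdot \frac{25}{16}} = \sqrt{1 + \frac{225}{32}} = \sqrt{\frac{257}{32}} = \frac{\sqrt{514}}{8}$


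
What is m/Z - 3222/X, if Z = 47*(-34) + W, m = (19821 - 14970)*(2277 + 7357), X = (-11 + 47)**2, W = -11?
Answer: -3365174459/115848 ≈ -29048.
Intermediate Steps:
X = 1296 (X = 36**2 = 1296)
m = 46734534 (m = 4851*9634 = 46734534)
Z = -1609 (Z = 47*(-34) - 11 = -1598 - 11 = -1609)
m/Z - 3222/X = 46734534/(-1609) - 3222/1296 = 46734534*(-1/1609) - 3222*1/1296 = -46734534/1609 - 179/72 = -3365174459/115848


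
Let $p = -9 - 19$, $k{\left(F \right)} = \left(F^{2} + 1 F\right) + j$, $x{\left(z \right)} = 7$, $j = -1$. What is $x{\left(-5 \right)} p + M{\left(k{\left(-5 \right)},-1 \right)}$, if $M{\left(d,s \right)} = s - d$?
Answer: $-216$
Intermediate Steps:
$k{\left(F \right)} = -1 + F + F^{2}$ ($k{\left(F \right)} = \left(F^{2} + 1 F\right) - 1 = \left(F^{2} + F\right) - 1 = \left(F + F^{2}\right) - 1 = -1 + F + F^{2}$)
$p = -28$
$x{\left(-5 \right)} p + M{\left(k{\left(-5 \right)},-1 \right)} = 7 \left(-28\right) - 20 = -196 - 20 = -216$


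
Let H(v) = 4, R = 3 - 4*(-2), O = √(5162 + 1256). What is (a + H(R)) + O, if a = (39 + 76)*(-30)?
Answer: -3446 + √6418 ≈ -3365.9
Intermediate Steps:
O = √6418 ≈ 80.112
R = 11 (R = 3 + 8 = 11)
a = -3450 (a = 115*(-30) = -3450)
(a + H(R)) + O = (-3450 + 4) + √6418 = -3446 + √6418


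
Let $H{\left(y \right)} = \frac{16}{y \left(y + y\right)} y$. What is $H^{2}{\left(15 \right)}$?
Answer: $\frac{64}{225} \approx 0.28444$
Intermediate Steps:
$H{\left(y \right)} = \frac{8}{y}$ ($H{\left(y \right)} = \frac{16}{y 2 y} y = \frac{16}{2 y^{2}} y = 16 \frac{1}{2 y^{2}} y = \frac{8}{y^{2}} y = \frac{8}{y}$)
$H^{2}{\left(15 \right)} = \left(\frac{8}{15}\right)^{2} = \frac{64}{225}$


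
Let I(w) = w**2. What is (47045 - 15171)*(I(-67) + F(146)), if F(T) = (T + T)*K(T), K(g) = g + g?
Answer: 2860787122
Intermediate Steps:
K(g) = 2*g
F(T) = 4*T**2 (F(T) = (T + T)*(2*T) = (2*T)*(2*T) = 4*T**2)
(47045 - 15171)*(I(-67) + F(146)) = (47045 - 15171)*((-67)**2 + 4*146**2) = 31874*(4489 + 4*21316) = 31874*(4489 + 85264) = 31874*89753 = 2860787122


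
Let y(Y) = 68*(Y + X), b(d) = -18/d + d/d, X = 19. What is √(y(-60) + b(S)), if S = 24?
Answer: 3*I*√1239/2 ≈ 52.799*I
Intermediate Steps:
b(d) = 1 - 18/d (b(d) = -18/d + 1 = 1 - 18/d)
y(Y) = 1292 + 68*Y (y(Y) = 68*(Y + 19) = 68*(19 + Y) = 1292 + 68*Y)
√(y(-60) + b(S)) = √((1292 + 68*(-60)) + (-18 + 24)/24) = √((1292 - 4080) + (1/24)*6) = √(-2788 + ¼) = √(-11151/4) = 3*I*√1239/2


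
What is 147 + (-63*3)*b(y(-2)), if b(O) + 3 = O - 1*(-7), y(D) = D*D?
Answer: -1365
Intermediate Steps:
y(D) = D²
b(O) = 4 + O (b(O) = -3 + (O - 1*(-7)) = -3 + (O + 7) = -3 + (7 + O) = 4 + O)
147 + (-63*3)*b(y(-2)) = 147 + (-63*3)*(4 + (-2)²) = 147 - 189*(4 + 4) = 147 - 189*8 = 147 - 1512 = -1365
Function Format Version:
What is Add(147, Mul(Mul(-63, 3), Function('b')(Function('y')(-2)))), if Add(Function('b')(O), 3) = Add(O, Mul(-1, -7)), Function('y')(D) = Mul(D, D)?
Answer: -1365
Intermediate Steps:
Function('y')(D) = Pow(D, 2)
Function('b')(O) = Add(4, O) (Function('b')(O) = Add(-3, Add(O, Mul(-1, -7))) = Add(-3, Add(O, 7)) = Add(-3, Add(7, O)) = Add(4, O))
Add(147, Mul(Mul(-63, 3), Function('b')(Function('y')(-2)))) = Add(147, Mul(Mul(-63, 3), Add(4, Pow(-2, 2)))) = Add(147, Mul(-189, Add(4, 4))) = Add(147, Mul(-189, 8)) = Add(147, -1512) = -1365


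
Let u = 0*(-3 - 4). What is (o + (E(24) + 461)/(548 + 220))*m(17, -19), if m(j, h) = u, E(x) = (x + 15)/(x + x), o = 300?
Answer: 0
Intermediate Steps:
E(x) = (15 + x)/(2*x) (E(x) = (15 + x)/((2*x)) = (15 + x)*(1/(2*x)) = (15 + x)/(2*x))
u = 0 (u = 0*(-7) = 0)
m(j, h) = 0
(o + (E(24) + 461)/(548 + 220))*m(17, -19) = (300 + ((1/2)*(15 + 24)/24 + 461)/(548 + 220))*0 = (300 + ((1/2)*(1/24)*39 + 461)/768)*0 = (300 + (13/16 + 461)*(1/768))*0 = (300 + (7389/16)*(1/768))*0 = (300 + 2463/4096)*0 = (1231263/4096)*0 = 0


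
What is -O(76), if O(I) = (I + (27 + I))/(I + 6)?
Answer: -179/82 ≈ -2.1829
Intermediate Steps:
O(I) = (27 + 2*I)/(6 + I)
-O(76) = -(27 + 2*76)/(6 + 76) = -(27 + 152)/82 = -179/82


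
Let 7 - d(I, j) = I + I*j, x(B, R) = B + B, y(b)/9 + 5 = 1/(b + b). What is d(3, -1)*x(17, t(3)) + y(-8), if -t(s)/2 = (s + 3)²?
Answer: 3079/16 ≈ 192.44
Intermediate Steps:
y(b) = -45 + 9/(2*b) (y(b) = -45 + 9/(b + b) = -45 + 9/((2*b)) = -45 + 9*(1/(2*b)) = -45 + 9/(2*b))
t(s) = -2*(3 + s)² (t(s) = -2*(s + 3)² = -2*(3 + s)²)
x(B, R) = 2*B
d(I, j) = 7 - I - I*j (d(I, j) = 7 - (I + I*j) = 7 + (-I - I*j) = 7 - I - I*j)
d(3, -1)*x(17, t(3)) + y(-8) = (7 - 1*3 - 1*3*(-1))*(2*17) + (-45 + (9/2)/(-8)) = (7 - 3 + 3)*34 + (-45 + (9/2)*(-⅛)) = 7*34 + (-45 - 9/16) = 238 - 729/16 = 3079/16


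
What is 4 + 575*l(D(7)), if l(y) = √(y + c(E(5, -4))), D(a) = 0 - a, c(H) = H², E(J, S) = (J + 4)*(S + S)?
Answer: 4 + 575*√5177 ≈ 41376.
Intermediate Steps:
E(J, S) = 2*S*(4 + J) (E(J, S) = (4 + J)*(2*S) = 2*S*(4 + J))
D(a) = -a
l(y) = √(5184 + y) (l(y) = √(y + (2*(-4)*(4 + 5))²) = √(y + (2*(-4)*9)²) = √(y + (-72)²) = √(y + 5184) = √(5184 + y))
4 + 575*l(D(7)) = 4 + 575*√(5184 - 1*7) = 4 + 575*√(5184 - 7) = 4 + 575*√5177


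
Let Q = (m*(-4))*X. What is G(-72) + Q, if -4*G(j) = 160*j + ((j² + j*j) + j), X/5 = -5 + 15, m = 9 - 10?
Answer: 506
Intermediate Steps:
m = -1
X = 50 (X = 5*(-5 + 15) = 5*10 = 50)
Q = 200 (Q = -1*(-4)*50 = 4*50 = 200)
G(j) = -161*j/4 - j²/2 (G(j) = -(160*j + ((j² + j*j) + j))/4 = -(160*j + ((j² + j²) + j))/4 = -(160*j + (2*j² + j))/4 = -(160*j + (j + 2*j²))/4 = -(2*j² + 161*j)/4 = -161*j/4 - j²/2)
G(-72) + Q = -¼*(-72)*(161 + 2*(-72)) + 200 = -¼*(-72)*(161 - 144) + 200 = -¼*(-72)*17 + 200 = 306 + 200 = 506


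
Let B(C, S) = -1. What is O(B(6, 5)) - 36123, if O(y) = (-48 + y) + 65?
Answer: -36107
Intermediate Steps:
O(y) = 17 + y
O(B(6, 5)) - 36123 = (17 - 1) - 36123 = 16 - 36123 = -36107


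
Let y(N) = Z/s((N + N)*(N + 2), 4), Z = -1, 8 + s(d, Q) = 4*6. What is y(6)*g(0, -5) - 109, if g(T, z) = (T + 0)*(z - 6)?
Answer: -109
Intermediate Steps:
s(d, Q) = 16 (s(d, Q) = -8 + 4*6 = -8 + 24 = 16)
g(T, z) = T*(-6 + z)
y(N) = -1/16
y(6)*g(0, -5) - 109 = -0*(-6 - 5) - 109 = -0*(-11) - 109 = -1/16*0 - 109 = 0 - 109 = -109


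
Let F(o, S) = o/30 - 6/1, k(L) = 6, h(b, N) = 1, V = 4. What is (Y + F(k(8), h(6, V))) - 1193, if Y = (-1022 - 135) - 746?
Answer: -15509/5 ≈ -3101.8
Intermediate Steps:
Y = -1903 (Y = -1157 - 746 = -1903)
F(o, S) = -6 + o/30 (F(o, S) = o*(1/30) - 6*1 = o/30 - 6 = -6 + o/30)
(Y + F(k(8), h(6, V))) - 1193 = (-1903 + (-6 + (1/30)*6)) - 1193 = (-1903 + (-6 + ⅕)) - 1193 = (-1903 - 29/5) - 1193 = -9544/5 - 1193 = -15509/5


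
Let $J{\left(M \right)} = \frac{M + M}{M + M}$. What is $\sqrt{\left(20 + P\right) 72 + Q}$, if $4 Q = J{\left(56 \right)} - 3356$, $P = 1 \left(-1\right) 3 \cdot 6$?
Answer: $\frac{i \sqrt{2779}}{2} \approx 26.358 i$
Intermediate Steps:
$J{\left(M \right)} = 1$ ($J{\left(M \right)} = \frac{2 M}{2 M} = 2 M \frac{1}{2 M} = 1$)
$P = -18$ ($P = \left(-1\right) 18 = -18$)
$Q = - \frac{3355}{4}$ ($Q = \frac{1 - 3356}{4} = \frac{1}{4} \left(-3355\right) = - \frac{3355}{4} \approx -838.75$)
$\sqrt{\left(20 + P\right) 72 + Q} = \sqrt{\left(20 - 18\right) 72 - \frac{3355}{4}} = \sqrt{2 \cdot 72 - \frac{3355}{4}} = \sqrt{144 - \frac{3355}{4}} = \sqrt{- \frac{2779}{4}} = \frac{i \sqrt{2779}}{2}$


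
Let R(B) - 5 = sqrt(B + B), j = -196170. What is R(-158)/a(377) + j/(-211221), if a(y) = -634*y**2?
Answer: 5892278554505/6344359702902 - I*sqrt(79)/45054893 ≈ 0.92874 - 1.9727e-7*I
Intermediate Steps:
R(B) = 5 + sqrt(2)*sqrt(B) (R(B) = 5 + sqrt(B + B) = 5 + sqrt(2*B) = 5 + sqrt(2)*sqrt(B))
R(-158)/a(377) + j/(-211221) = (5 + sqrt(2)*sqrt(-158))/((-634*377**2)) - 196170/(-211221) = (5 + sqrt(2)*(I*sqrt(158)))/((-634*142129)) - 196170*(-1/211221) = (5 + 2*I*sqrt(79))/(-90109786) + 65390/70407 = (5 + 2*I*sqrt(79))*(-1/90109786) + 65390/70407 = (-5/90109786 - I*sqrt(79)/45054893) + 65390/70407 = 5892278554505/6344359702902 - I*sqrt(79)/45054893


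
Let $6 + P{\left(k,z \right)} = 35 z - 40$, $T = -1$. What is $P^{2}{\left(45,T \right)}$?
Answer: $6561$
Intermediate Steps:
$P{\left(k,z \right)} = -46 + 35 z$ ($P{\left(k,z \right)} = -6 + \left(35 z - 40\right) = -6 + \left(-40 + 35 z\right) = -46 + 35 z$)
$P^{2}{\left(45,T \right)} = \left(-46 + 35 \left(-1\right)\right)^{2} = \left(-46 - 35\right)^{2} = \left(-81\right)^{2} = 6561$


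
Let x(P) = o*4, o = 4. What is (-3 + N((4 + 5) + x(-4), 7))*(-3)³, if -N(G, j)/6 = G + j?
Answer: 5265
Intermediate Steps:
x(P) = 16 (x(P) = 4*4 = 16)
N(G, j) = -6*G - 6*j (N(G, j) = -6*(G + j) = -6*G - 6*j)
(-3 + N((4 + 5) + x(-4), 7))*(-3)³ = (-3 + (-6*((4 + 5) + 16) - 6*7))*(-3)³ = (-3 + (-6*(9 + 16) - 42))*(-27) = (-3 + (-6*25 - 42))*(-27) = (-3 + (-150 - 42))*(-27) = (-3 - 192)*(-27) = -195*(-27) = 5265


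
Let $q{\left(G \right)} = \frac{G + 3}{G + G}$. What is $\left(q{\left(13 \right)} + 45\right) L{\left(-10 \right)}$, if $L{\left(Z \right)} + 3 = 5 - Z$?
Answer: $\frac{7116}{13} \approx 547.38$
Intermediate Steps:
$L{\left(Z \right)} = 2 - Z$ ($L{\left(Z \right)} = -3 - \left(-5 + Z\right) = 2 - Z$)
$q{\left(G \right)} = \frac{3 + G}{2 G}$
$\left(q{\left(13 \right)} + 45\right) L{\left(-10 \right)} = \left(\frac{3 + 13}{2 \cdot 13} + 45\right) \left(2 - -10\right) = \left(\frac{1}{2} \cdot \frac{1}{13} \cdot 16 + 45\right) \left(2 + 10\right) = \left(\frac{8}{13} + 45\right) 12 = \frac{593}{13} \cdot 12 = \frac{7116}{13}$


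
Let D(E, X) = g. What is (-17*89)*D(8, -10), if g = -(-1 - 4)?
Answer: -7565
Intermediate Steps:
g = 5 (g = -1*(-5) = 5)
D(E, X) = 5
(-17*89)*D(8, -10) = -17*89*5 = -1513*5 = -7565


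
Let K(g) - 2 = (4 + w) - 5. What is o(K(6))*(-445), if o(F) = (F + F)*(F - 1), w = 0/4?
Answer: 0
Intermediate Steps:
w = 0 (w = 0*(¼) = 0)
K(g) = 1 (K(g) = 2 + ((4 + 0) - 5) = 2 + (4 - 5) = 2 - 1 = 1)
o(F) = 2*F*(-1 + F) (o(F) = (2*F)*(-1 + F) = 2*F*(-1 + F))
o(K(6))*(-445) = (2*1*(-1 + 1))*(-445) = (2*1*0)*(-445) = 0*(-445) = 0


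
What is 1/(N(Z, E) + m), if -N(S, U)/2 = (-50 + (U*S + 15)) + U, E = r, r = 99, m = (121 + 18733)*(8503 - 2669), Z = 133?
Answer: 1/109967774 ≈ 9.0936e-9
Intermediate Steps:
m = 109994236 (m = 18854*5834 = 109994236)
E = 99
N(S, U) = 70 - 2*U - 2*S*U (N(S, U) = -2*((-50 + (U*S + 15)) + U) = -2*((-50 + (S*U + 15)) + U) = -2*((-50 + (15 + S*U)) + U) = -2*((-35 + S*U) + U) = -2*(-35 + U + S*U) = 70 - 2*U - 2*S*U)
1/(N(Z, E) + m) = 1/((70 - 2*99 - 2*133*99) + 109994236) = 1/((70 - 198 - 26334) + 109994236) = 1/(-26462 + 109994236) = 1/109967774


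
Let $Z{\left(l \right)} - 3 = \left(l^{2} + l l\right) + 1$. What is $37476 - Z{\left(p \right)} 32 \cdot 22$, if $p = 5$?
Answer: $-540$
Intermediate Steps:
$Z{\left(l \right)} = 4 + 2 l^{2}$ ($Z{\left(l \right)} = 3 + \left(\left(l^{2} + l l\right) + 1\right) = 3 + \left(\left(l^{2} + l^{2}\right) + 1\right) = 3 + \left(2 l^{2} + 1\right) = 3 + \left(1 + 2 l^{2}\right) = 4 + 2 l^{2}$)
$37476 - Z{\left(p \right)} 32 \cdot 22 = 37476 - \left(4 + 2 \cdot 5^{2}\right) 32 \cdot 22 = 37476 - \left(4 + 2 \cdot 25\right) 32 \cdot 22 = 37476 - \left(4 + 50\right) 32 \cdot 22 = 37476 - 54 \cdot 32 \cdot 22 = 37476 - 1728 \cdot 22 = 37476 - 38016 = -540$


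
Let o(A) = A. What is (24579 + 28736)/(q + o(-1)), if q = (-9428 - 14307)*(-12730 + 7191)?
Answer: 53315/131468164 ≈ 0.00040554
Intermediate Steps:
q = 131468165 (q = -23735*(-5539) = 131468165)
(24579 + 28736)/(q + o(-1)) = (24579 + 28736)/(131468165 - 1) = 53315/131468164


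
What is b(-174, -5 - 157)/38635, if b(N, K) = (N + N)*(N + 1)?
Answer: 60204/38635 ≈ 1.5583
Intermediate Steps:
b(N, K) = 2*N*(1 + N) (b(N, K) = (2*N)*(1 + N) = 2*N*(1 + N))
b(-174, -5 - 157)/38635 = (2*(-174)*(1 - 174))/38635 = (2*(-174)*(-173))*(1/38635) = 60204*(1/38635) = 60204/38635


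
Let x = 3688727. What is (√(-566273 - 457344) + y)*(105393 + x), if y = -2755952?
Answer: -10456412602240 + 3794120*I*√1023617 ≈ -1.0456e+13 + 3.8387e+9*I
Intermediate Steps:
(√(-566273 - 457344) + y)*(105393 + x) = (√(-566273 - 457344) - 2755952)*(105393 + 3688727) = (√(-1023617) - 2755952)*3794120 = (I*√1023617 - 2755952)*3794120 = (-2755952 + I*√1023617)*3794120 = -10456412602240 + 3794120*I*√1023617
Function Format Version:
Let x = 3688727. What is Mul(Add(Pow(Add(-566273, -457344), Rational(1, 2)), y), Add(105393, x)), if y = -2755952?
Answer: Add(-10456412602240, Mul(3794120, I, Pow(1023617, Rational(1, 2)))) ≈ Add(-1.0456e+13, Mul(3.8387e+9, I))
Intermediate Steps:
Mul(Add(Pow(Add(-566273, -457344), Rational(1, 2)), y), Add(105393, x)) = Mul(Add(Pow(Add(-566273, -457344), Rational(1, 2)), -2755952), Add(105393, 3688727)) = Mul(Add(Pow(-1023617, Rational(1, 2)), -2755952), 3794120) = Mul(Add(Mul(I, Pow(1023617, Rational(1, 2))), -2755952), 3794120) = Mul(Add(-2755952, Mul(I, Pow(1023617, Rational(1, 2)))), 3794120) = Add(-10456412602240, Mul(3794120, I, Pow(1023617, Rational(1, 2))))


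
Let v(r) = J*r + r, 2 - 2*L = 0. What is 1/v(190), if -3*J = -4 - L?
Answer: 3/1520 ≈ 0.0019737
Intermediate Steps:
L = 1 (L = 1 - ½*0 = 1 + 0 = 1)
J = 5/3 (J = -(-4 - 1*1)/3 = -(-4 - 1)/3 = -⅓*(-5) = 5/3 ≈ 1.6667)
v(r) = 8*r/3 (v(r) = 5*r/3 + r = 8*r/3)
1/v(190) = 1/((8/3)*190) = 1/(1520/3) = 3/1520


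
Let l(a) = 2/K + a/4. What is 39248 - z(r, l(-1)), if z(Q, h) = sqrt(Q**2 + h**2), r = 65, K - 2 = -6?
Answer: 39248 - sqrt(67609)/4 ≈ 39183.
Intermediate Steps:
K = -4 (K = 2 - 6 = -4)
l(a) = -1/2 + a/4 (l(a) = 2/(-4) + a/4 = 2*(-1/4) + a*(1/4) = -1/2 + a/4)
39248 - z(r, l(-1)) = 39248 - sqrt(65**2 + (-1/2 + (1/4)*(-1))**2) = 39248 - sqrt(4225 + (-1/2 - 1/4)**2) = 39248 - sqrt(4225 + (-3/4)**2) = 39248 - sqrt(4225 + 9/16) = 39248 - sqrt(67609/16) = 39248 - sqrt(67609)/4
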